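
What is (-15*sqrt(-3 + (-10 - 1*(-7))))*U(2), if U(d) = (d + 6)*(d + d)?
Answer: -480*I*sqrt(6) ≈ -1175.8*I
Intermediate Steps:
U(d) = 2*d*(6 + d) (U(d) = (6 + d)*(2*d) = 2*d*(6 + d))
(-15*sqrt(-3 + (-10 - 1*(-7))))*U(2) = (-15*sqrt(-3 + (-10 - 1*(-7))))*(2*2*(6 + 2)) = (-15*sqrt(-3 + (-10 + 7)))*(2*2*8) = -15*sqrt(-3 - 3)*32 = -15*I*sqrt(6)*32 = -480*I*sqrt(6)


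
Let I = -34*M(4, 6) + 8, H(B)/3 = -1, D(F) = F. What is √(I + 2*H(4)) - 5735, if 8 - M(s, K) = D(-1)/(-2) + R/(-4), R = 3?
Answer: -5735 + I*√1114/2 ≈ -5735.0 + 16.688*I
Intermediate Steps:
H(B) = -3 (H(B) = 3*(-1) = -3)
M(s, K) = 33/4 (M(s, K) = 8 - (-1/(-2) + 3/(-4)) = 8 - (-1*(-½) + 3*(-¼)) = 8 - (½ - ¾) = 8 - 1*(-¼) = 8 + ¼ = 33/4)
I = -545/2 (I = -34*33/4 + 8 = -561/2 + 8 = -545/2 ≈ -272.50)
√(I + 2*H(4)) - 5735 = √(-545/2 + 2*(-3)) - 5735 = √(-545/2 - 6) - 5735 = √(-557/2) - 5735 = I*√1114/2 - 5735 = -5735 + I*√1114/2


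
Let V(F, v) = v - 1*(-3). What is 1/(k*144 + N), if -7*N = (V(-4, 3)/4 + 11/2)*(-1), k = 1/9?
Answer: 1/17 ≈ 0.058824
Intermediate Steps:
k = 1/9 ≈ 0.11111
V(F, v) = 3 + v (V(F, v) = v + 3 = 3 + v)
N = 1 (N = -((3 + 3)/4 + 11/2)*(-1)/7 = -(6*(1/4) + 11*(1/2))*(-1)/7 = -(3/2 + 11/2)*(-1)/7 = -(-1) = -1/7*(-7) = 1)
1/(k*144 + N) = 1/((1/9)*144 + 1) = 1/(16 + 1) = 1/17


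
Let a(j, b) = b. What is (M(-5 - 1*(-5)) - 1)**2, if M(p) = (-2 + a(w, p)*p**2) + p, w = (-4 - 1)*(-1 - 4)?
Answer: 9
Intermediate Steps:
w = 25 (w = -5*(-5) = 25)
M(p) = -2 + p + p**3 (M(p) = (-2 + p*p**2) + p = (-2 + p**3) + p = -2 + p + p**3)
(M(-5 - 1*(-5)) - 1)**2 = ((-2 + (-5 - 1*(-5)) + (-5 - 1*(-5))**3) - 1)**2 = ((-2 + (-5 + 5) + (-5 + 5)**3) - 1)**2 = ((-2 + 0 + 0**3) - 1)**2 = ((-2 + 0 + 0) - 1)**2 = (-2 - 1)**2 = (-3)**2 = 9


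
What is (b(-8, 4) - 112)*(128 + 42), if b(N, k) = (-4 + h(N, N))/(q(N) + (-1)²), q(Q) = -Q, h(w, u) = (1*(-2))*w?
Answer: -56440/3 ≈ -18813.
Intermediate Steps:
h(w, u) = -2*w
b(N, k) = (-4 - 2*N)/(1 - N) (b(N, k) = (-4 - 2*N)/(-N + (-1)²) = (-4 - 2*N)/(-N + 1) = (-4 - 2*N)/(1 - N))
(b(-8, 4) - 112)*(128 + 42) = (2*(2 - 8)/(-1 - 8) - 112)*(128 + 42) = (2*(-6)/(-9) - 112)*170 = (2*(-⅑)*(-6) - 112)*170 = (4/3 - 112)*170 = -332/3*170 = -56440/3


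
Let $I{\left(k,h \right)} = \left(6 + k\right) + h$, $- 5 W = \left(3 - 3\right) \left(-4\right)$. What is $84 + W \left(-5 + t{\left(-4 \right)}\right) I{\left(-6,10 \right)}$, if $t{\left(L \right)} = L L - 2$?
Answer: $84$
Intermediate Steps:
$t{\left(L \right)} = -2 + L^{2}$ ($t{\left(L \right)} = L^{2} - 2 = -2 + L^{2}$)
$W = 0$ ($W = - \frac{\left(3 - 3\right) \left(-4\right)}{5} = - \frac{0 \left(-4\right)}{5} = \left(- \frac{1}{5}\right) 0 = 0$)
$I{\left(k,h \right)} = 6 + h + k$
$84 + W \left(-5 + t{\left(-4 \right)}\right) I{\left(-6,10 \right)} = 84 + 0 \left(-5 - \left(2 - \left(-4\right)^{2}\right)\right) \left(6 + 10 - 6\right) = 84 + 0 \left(-5 + \left(-2 + 16\right)\right) 10 = 84 + 0 \left(-5 + 14\right) 10 = 84 + 0 \cdot 9 \cdot 10 = 84 + 0 \cdot 10 = 84 + 0 = 84$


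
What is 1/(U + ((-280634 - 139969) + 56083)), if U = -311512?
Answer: -1/676032 ≈ -1.4792e-6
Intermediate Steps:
1/(U + ((-280634 - 139969) + 56083)) = 1/(-311512 + ((-280634 - 139969) + 56083)) = 1/(-311512 + (-420603 + 56083)) = 1/(-311512 - 364520) = 1/(-676032) = -1/676032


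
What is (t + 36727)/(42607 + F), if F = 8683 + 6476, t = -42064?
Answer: -5337/57766 ≈ -0.092390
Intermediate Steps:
F = 15159
(t + 36727)/(42607 + F) = (-42064 + 36727)/(42607 + 15159) = -5337/57766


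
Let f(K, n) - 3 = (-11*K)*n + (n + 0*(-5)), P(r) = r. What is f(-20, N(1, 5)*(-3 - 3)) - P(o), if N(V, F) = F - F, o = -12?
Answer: 15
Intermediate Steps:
N(V, F) = 0
f(K, n) = 3 + n - 11*K*n (f(K, n) = 3 + ((-11*K)*n + (n + 0*(-5))) = 3 + (-11*K*n + (n + 0)) = 3 + (-11*K*n + n) = 3 + (n - 11*K*n) = 3 + n - 11*K*n)
f(-20, N(1, 5)*(-3 - 3)) - P(o) = (3 + 0*(-3 - 3) - 11*(-20)*0*(-3 - 3)) - 1*(-12) = (3 + 0*(-6) - 11*(-20)*0*(-6)) + 12 = (3 + 0 - 11*(-20)*0) + 12 = (3 + 0 + 0) + 12 = 3 + 12 = 15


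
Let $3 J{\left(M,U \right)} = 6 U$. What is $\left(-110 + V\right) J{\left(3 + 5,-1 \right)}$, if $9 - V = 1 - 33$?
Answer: $138$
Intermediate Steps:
$J{\left(M,U \right)} = 2 U$ ($J{\left(M,U \right)} = \frac{6 U}{3} = 2 U$)
$V = 41$ ($V = 9 - \left(1 - 33\right) = 9 - -32 = 9 + 32 = 41$)
$\left(-110 + V\right) J{\left(3 + 5,-1 \right)} = \left(-110 + 41\right) 2 \left(-1\right) = \left(-69\right) \left(-2\right) = 138$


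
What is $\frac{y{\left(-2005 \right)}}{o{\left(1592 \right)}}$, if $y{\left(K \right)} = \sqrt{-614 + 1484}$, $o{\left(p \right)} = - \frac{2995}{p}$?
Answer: $- \frac{1592 \sqrt{870}}{2995} \approx -15.679$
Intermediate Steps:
$y{\left(K \right)} = \sqrt{870}$
$\frac{y{\left(-2005 \right)}}{o{\left(1592 \right)}} = \frac{\sqrt{870}}{\left(-2995\right) \frac{1}{1592}} = \frac{\sqrt{870}}{- \frac{2995}{1592}} = \sqrt{870} \left(- \frac{1592}{2995}\right) = - \frac{1592 \sqrt{870}}{2995}$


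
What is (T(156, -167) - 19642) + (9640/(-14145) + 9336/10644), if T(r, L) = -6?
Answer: -49302687478/2509323 ≈ -19648.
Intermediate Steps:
(T(156, -167) - 19642) + (9640/(-14145) + 9336/10644) = (-6 - 19642) + (9640/(-14145) + 9336/10644) = -19648 + (9640*(-1/14145) + 9336*(1/10644)) = -19648 + (-1928/2829 + 778/887) = -19648 + 490826/2509323 = -49302687478/2509323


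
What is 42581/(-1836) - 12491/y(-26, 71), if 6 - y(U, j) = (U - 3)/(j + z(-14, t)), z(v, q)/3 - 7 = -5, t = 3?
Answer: -1786784923/901476 ≈ -1982.1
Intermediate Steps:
z(v, q) = 6 (z(v, q) = 21 + 3*(-5) = 21 - 15 = 6)
y(U, j) = 6 - (-3 + U)/(6 + j) (y(U, j) = 6 - (U - 3)/(j + 6) = 6 - (-3 + U)/(6 + j))
42581/(-1836) - 12491/y(-26, 71) = 42581/(-1836) - 12491*(6 + 71)/(39 - 1*(-26) + 6*71) = 42581*(-1/1836) - 12491*77/(39 + 26 + 426) = -42581/1836 - 12491/((1/77)*491) = -42581/1836 - 12491/491/77 = -42581/1836 - 12491*77/491 = -42581/1836 - 961807/491 = -1786784923/901476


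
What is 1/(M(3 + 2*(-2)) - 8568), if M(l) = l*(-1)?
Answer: -1/8567 ≈ -0.00011673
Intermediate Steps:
M(l) = -l
1/(M(3 + 2*(-2)) - 8568) = 1/(-(3 + 2*(-2)) - 8568) = 1/(-(3 - 4) - 8568) = 1/(-1*(-1) - 8568) = 1/(1 - 8568) = 1/(-8567) = -1/8567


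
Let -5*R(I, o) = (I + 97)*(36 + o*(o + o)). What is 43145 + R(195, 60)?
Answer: -1897187/5 ≈ -3.7944e+5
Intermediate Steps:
R(I, o) = -(36 + 2*o²)*(97 + I)/5 (R(I, o) = -(I + 97)*(36 + o*(o + o))/5 = -(97 + I)*(36 + o*(2*o))/5 = -(97 + I)*(36 + 2*o²)/5 = -(36 + 2*o²)*(97 + I)/5)
43145 + R(195, 60) = 43145 + (-3492/5 - 194/5*60² - 36/5*195 - ⅖*195*60²) = 43145 + (-3492/5 - 194/5*3600 - 1404 - ⅖*195*3600) = 43145 + (-3492/5 - 139680 - 1404 - 280800) = 43145 - 2112912/5 = -1897187/5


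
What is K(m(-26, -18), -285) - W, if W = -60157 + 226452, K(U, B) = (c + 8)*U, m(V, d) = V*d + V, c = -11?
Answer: -167621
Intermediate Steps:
m(V, d) = V + V*d
K(U, B) = -3*U (K(U, B) = (-11 + 8)*U = -3*U)
W = 166295
K(m(-26, -18), -285) - W = -(-78)*(1 - 18) - 1*166295 = -(-78)*(-17) - 166295 = -3*442 - 166295 = -1326 - 166295 = -167621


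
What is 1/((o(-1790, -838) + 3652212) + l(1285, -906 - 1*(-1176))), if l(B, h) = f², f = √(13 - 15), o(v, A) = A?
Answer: 1/3651372 ≈ 2.7387e-7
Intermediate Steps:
f = I*√2 (f = √(-2) = I*√2 ≈ 1.4142*I)
l(B, h) = -2 (l(B, h) = (I*√2)² = -2)
1/((o(-1790, -838) + 3652212) + l(1285, -906 - 1*(-1176))) = 1/((-838 + 3652212) - 2) = 1/(3651374 - 2) = 1/3651372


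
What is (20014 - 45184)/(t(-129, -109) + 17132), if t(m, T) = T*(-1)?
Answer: -8390/5747 ≈ -1.4599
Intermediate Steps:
t(m, T) = -T
(20014 - 45184)/(t(-129, -109) + 17132) = (20014 - 45184)/(-1*(-109) + 17132) = -25170/(109 + 17132) = -25170/17241 = -25170*1/17241 = -8390/5747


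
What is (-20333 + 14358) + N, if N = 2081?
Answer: -3894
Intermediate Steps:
(-20333 + 14358) + N = (-20333 + 14358) + 2081 = -5975 + 2081 = -3894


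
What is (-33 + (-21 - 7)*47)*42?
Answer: -56658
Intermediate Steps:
(-33 + (-21 - 7)*47)*42 = (-33 - 28*47)*42 = (-33 - 1316)*42 = -1349*42 = -56658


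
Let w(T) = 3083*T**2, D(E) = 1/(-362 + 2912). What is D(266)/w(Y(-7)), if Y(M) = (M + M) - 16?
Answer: 1/7075485000 ≈ 1.4133e-10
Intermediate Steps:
Y(M) = -16 + 2*M (Y(M) = 2*M - 16 = -16 + 2*M)
D(E) = 1/2550
D(266)/w(Y(-7)) = 1/(2550*((3083*(-16 + 2*(-7))**2))) = 1/(2550*((3083*(-16 - 14)**2))) = 1/(2550*((3083*(-30)**2))) = 1/(2550*((3083*900))) = (1/2550)/2774700 = (1/2550)*(1/2774700) = 1/7075485000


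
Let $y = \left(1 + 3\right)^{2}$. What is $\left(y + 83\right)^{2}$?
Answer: $9801$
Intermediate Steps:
$y = 16$ ($y = 4^{2} = 16$)
$\left(y + 83\right)^{2} = \left(16 + 83\right)^{2} = 99^{2} = 9801$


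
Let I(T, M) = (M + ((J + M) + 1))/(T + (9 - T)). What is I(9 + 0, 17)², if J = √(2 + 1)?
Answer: (35 + √3)²/81 ≈ 16.657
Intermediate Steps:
J = √3 ≈ 1.7320
I(T, M) = ⅑ + √3/9 + 2*M/9 (I(T, M) = (M + ((√3 + M) + 1))/(T + (9 - T)) = (M + ((M + √3) + 1))/9 = (M + (1 + M + √3))*(⅑) = (1 + √3 + 2*M)*(⅑) = ⅑ + √3/9 + 2*M/9)
I(9 + 0, 17)² = (⅑ + √3/9 + (2/9)*17)² = (⅑ + √3/9 + 34/9)² = (35/9 + √3/9)²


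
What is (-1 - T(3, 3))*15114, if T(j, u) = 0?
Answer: -15114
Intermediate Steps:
(-1 - T(3, 3))*15114 = (-1 - 1*0)*15114 = (-1 + 0)*15114 = -1*15114 = -15114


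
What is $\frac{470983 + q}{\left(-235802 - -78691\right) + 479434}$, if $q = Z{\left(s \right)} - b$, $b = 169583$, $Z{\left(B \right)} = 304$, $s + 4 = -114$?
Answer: $\frac{100568}{107441} \approx 0.93603$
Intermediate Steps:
$s = -118$ ($s = -4 - 114 = -118$)
$q = -169279$ ($q = 304 - 169583 = -169279$)
$\frac{470983 + q}{\left(-235802 - -78691\right) + 479434} = \frac{470983 - 169279}{\left(-235802 - -78691\right) + 479434} = \frac{301704}{\left(-235802 + 78691\right) + 479434} = \frac{301704}{-157111 + 479434} = \frac{301704}{322323} = 301704 \cdot \frac{1}{322323} = \frac{100568}{107441}$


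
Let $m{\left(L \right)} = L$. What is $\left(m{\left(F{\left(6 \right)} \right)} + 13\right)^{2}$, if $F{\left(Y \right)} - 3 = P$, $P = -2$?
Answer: $196$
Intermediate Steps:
$F{\left(Y \right)} = 1$ ($F{\left(Y \right)} = 3 - 2 = 1$)
$\left(m{\left(F{\left(6 \right)} \right)} + 13\right)^{2} = \left(1 + 13\right)^{2} = 14^{2} = 196$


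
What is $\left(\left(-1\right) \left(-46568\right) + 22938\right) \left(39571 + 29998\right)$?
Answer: $4835462914$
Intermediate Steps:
$\left(\left(-1\right) \left(-46568\right) + 22938\right) \left(39571 + 29998\right) = \left(46568 + 22938\right) 69569 = 69506 \cdot 69569 = 4835462914$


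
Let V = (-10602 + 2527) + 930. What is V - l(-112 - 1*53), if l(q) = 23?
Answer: -7168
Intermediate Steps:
V = -7145 (V = -8075 + 930 = -7145)
V - l(-112 - 1*53) = -7145 - 1*23 = -7145 - 23 = -7168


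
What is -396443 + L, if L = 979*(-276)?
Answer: -666647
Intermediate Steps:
L = -270204
-396443 + L = -396443 - 270204 = -666647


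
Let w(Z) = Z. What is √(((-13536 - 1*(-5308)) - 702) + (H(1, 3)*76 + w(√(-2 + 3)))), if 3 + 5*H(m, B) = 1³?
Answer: I*√223985/5 ≈ 94.654*I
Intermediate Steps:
H(m, B) = -⅖ (H(m, B) = -⅗ + (⅕)*1³ = -⅗ + (⅕)*1 = -⅗ + ⅕ = -⅖)
√(((-13536 - 1*(-5308)) - 702) + (H(1, 3)*76 + w(√(-2 + 3)))) = √(((-13536 - 1*(-5308)) - 702) + (-⅖*76 + √(-2 + 3))) = √(((-13536 + 5308) - 702) + (-152/5 + √1)) = √((-8228 - 702) + (-152/5 + 1)) = √(-8930 - 147/5) = √(-44797/5) = I*√223985/5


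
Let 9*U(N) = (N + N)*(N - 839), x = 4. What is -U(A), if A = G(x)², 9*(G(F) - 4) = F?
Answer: 212348800/59049 ≈ 3596.1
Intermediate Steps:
G(F) = 4 + F/9
A = 1600/81 (A = (4 + (⅑)*4)² = (4 + 4/9)² = (40/9)² = 1600/81 ≈ 19.753)
U(N) = 2*N*(-839 + N)/9 (U(N) = ((N + N)*(N - 839))/9 = ((2*N)*(-839 + N))/9 = (2*N*(-839 + N))/9 = 2*N*(-839 + N)/9)
-U(A) = -2*1600*(-839 + 1600/81)/(9*81) = -2*1600*(-66359)/(9*81*81) = -1*(-212348800/59049) = 212348800/59049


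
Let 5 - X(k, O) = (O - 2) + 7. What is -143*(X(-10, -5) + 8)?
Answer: -1859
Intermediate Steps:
X(k, O) = -O (X(k, O) = 5 - ((O - 2) + 7) = 5 - ((-2 + O) + 7) = 5 - (5 + O) = 5 + (-5 - O) = -O)
-143*(X(-10, -5) + 8) = -143*(-1*(-5) + 8) = -143*(5 + 8) = -143*13 = -1859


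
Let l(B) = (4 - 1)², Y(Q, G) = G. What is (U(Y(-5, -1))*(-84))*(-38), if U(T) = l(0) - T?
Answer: 31920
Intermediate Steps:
l(B) = 9 (l(B) = 3² = 9)
U(T) = 9 - T
(U(Y(-5, -1))*(-84))*(-38) = ((9 - 1*(-1))*(-84))*(-38) = ((9 + 1)*(-84))*(-38) = (10*(-84))*(-38) = -840*(-38) = 31920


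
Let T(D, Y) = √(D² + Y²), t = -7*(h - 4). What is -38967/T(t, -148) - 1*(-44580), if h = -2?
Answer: 44580 - 38967*√5917/11834 ≈ 44327.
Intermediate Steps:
t = 42 (t = -7*(-2 - 4) = -7*(-6) = 42)
-38967/T(t, -148) - 1*(-44580) = -38967/√(42² + (-148)²) - 1*(-44580) = -38967/√(1764 + 21904) + 44580 = -38967*√5917/11834 + 44580 = 44580 - 38967*√5917/11834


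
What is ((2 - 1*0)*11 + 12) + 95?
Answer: 129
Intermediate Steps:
((2 - 1*0)*11 + 12) + 95 = ((2 + 0)*11 + 12) + 95 = (2*11 + 12) + 95 = (22 + 12) + 95 = 34 + 95 = 129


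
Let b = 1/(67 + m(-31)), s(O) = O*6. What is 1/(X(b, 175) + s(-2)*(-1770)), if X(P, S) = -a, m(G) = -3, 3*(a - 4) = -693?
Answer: 1/21467 ≈ 4.6583e-5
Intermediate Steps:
a = -227 (a = 4 + (⅓)*(-693) = 4 - 231 = -227)
s(O) = 6*O
b = 1/64 (b = 1/(67 - 3) = 1/64 ≈ 0.015625)
X(P, S) = 227 (X(P, S) = -1*(-227) = 227)
1/(X(b, 175) + s(-2)*(-1770)) = 1/(227 + (6*(-2))*(-1770)) = 1/(227 - 12*(-1770)) = 1/(227 + 21240) = 1/21467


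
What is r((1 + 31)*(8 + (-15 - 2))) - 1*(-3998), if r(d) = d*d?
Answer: 86942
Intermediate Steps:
r(d) = d²
r((1 + 31)*(8 + (-15 - 2))) - 1*(-3998) = ((1 + 31)*(8 + (-15 - 2)))² - 1*(-3998) = (32*(8 - 17))² + 3998 = (32*(-9))² + 3998 = (-288)² + 3998 = 82944 + 3998 = 86942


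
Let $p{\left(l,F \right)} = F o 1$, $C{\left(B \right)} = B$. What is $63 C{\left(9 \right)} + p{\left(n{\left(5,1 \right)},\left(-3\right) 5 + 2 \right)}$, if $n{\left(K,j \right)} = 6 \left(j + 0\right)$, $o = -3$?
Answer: $606$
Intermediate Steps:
$n{\left(K,j \right)} = 6 j$
$p{\left(l,F \right)} = - 3 F$ ($p{\left(l,F \right)} = F \left(-3\right) 1 = - 3 F 1 = - 3 F$)
$63 C{\left(9 \right)} + p{\left(n{\left(5,1 \right)},\left(-3\right) 5 + 2 \right)} = 63 \cdot 9 - 3 \left(\left(-3\right) 5 + 2\right) = 567 - 3 \left(-15 + 2\right) = 567 - -39 = 567 + 39 = 606$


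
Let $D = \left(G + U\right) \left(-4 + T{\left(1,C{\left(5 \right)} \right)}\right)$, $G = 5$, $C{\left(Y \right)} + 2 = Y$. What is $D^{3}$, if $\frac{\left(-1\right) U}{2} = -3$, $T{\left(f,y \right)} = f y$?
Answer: $-1331$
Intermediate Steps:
$C{\left(Y \right)} = -2 + Y$
$U = 6$ ($U = \left(-2\right) \left(-3\right) = 6$)
$D = -11$ ($D = \left(5 + 6\right) \left(-4 + 1 \left(-2 + 5\right)\right) = 11 \left(-4 + 1 \cdot 3\right) = 11 \left(-4 + 3\right) = 11 \left(-1\right) = -11$)
$D^{3} = \left(-11\right)^{3} = -1331$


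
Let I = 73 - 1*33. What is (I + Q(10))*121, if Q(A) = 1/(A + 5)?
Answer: 72721/15 ≈ 4848.1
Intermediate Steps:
Q(A) = 1/(5 + A)
I = 40 (I = 73 - 33 = 40)
(I + Q(10))*121 = (40 + 1/(5 + 10))*121 = (40 + 1/15)*121 = (601/15)*121 = 72721/15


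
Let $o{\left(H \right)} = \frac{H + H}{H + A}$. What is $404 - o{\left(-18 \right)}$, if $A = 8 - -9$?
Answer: $368$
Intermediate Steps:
$A = 17$ ($A = 8 + 9 = 17$)
$o{\left(H \right)} = \frac{2 H}{17 + H}$ ($o{\left(H \right)} = \frac{H + H}{H + 17} = \frac{2 H}{17 + H}$)
$404 - o{\left(-18 \right)} = 404 - 2 \left(-18\right) \frac{1}{17 - 18} = 404 - 2 \left(-18\right) \frac{1}{-1} = 404 - 2 \left(-18\right) \left(-1\right) = 404 - 36 = 368$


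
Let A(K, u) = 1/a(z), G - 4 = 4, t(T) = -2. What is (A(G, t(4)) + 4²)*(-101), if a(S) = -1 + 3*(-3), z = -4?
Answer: -16059/10 ≈ -1605.9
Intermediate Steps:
G = 8 (G = 4 + 4 = 8)
a(S) = -10 (a(S) = -1 - 9 = -10)
A(K, u) = -⅒ (A(K, u) = 1/(-10) = -⅒)
(A(G, t(4)) + 4²)*(-101) = (-⅒ + 4²)*(-101) = (-⅒ + 16)*(-101) = (159/10)*(-101) = -16059/10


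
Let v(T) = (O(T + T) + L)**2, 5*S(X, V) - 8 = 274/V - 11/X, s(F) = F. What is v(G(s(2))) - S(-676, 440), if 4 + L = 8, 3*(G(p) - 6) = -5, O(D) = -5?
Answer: -67649/92950 ≈ -0.72780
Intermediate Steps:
S(X, V) = 8/5 - 11/(5*X) + 274/(5*V) (S(X, V) = 8/5 + (274/V - 11/X)/5 = 8/5 + (-11/X + 274/V)/5 = 8/5 + (-11/(5*X) + 274/(5*V)) = 8/5 - 11/(5*X) + 274/(5*V))
G(p) = 13/3 (G(p) = 6 + (1/3)*(-5) = 6 - 5/3 = 13/3)
L = 4 (L = -4 + 8 = 4)
v(T) = 1 (v(T) = (-5 + 4)**2 = (-1)**2 = 1)
v(G(s(2))) - S(-676, 440) = 1 - (8/5 - 11/5/(-676) + (274/5)/440) = 1 - (8/5 - 11/5*(-1/676) + (274/5)*(1/440)) = 1 - (8/5 + 11/3380 + 137/1100) = 1 - 1*160599/92950 = 1 - 160599/92950 = -67649/92950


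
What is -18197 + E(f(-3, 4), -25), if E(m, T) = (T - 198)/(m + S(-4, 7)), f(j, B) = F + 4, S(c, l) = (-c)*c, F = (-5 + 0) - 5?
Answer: -400111/22 ≈ -18187.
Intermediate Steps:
F = -10 (F = -5 - 5 = -10)
S(c, l) = -c²
f(j, B) = -6 (f(j, B) = -10 + 4 = -6)
E(m, T) = (-198 + T)/(-16 + m) (E(m, T) = (T - 198)/(m - 1*(-4)²) = (-198 + T)/(m - 1*16) = (-198 + T)/(m - 16) = (-198 + T)/(-16 + m))
-18197 + E(f(-3, 4), -25) = -18197 + (-198 - 25)/(-16 - 6) = -18197 - 223/(-22) = -18197 - 1/22*(-223) = -18197 + 223/22 = -400111/22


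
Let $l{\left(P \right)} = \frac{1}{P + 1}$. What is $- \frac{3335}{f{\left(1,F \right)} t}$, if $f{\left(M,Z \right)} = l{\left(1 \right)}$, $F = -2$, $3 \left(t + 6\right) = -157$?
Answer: $\frac{4002}{35} \approx 114.34$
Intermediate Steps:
$t = - \frac{175}{3}$ ($t = -6 + \frac{1}{3} \left(-157\right) = -6 - \frac{157}{3} = - \frac{175}{3} \approx -58.333$)
$l{\left(P \right)} = \frac{1}{1 + P}$
$f{\left(M,Z \right)} = \frac{1}{2}$ ($f{\left(M,Z \right)} = \frac{1}{1 + 1} = \frac{1}{2}$)
$- \frac{3335}{f{\left(1,F \right)} t} = - \frac{3335}{\frac{1}{2} \left(- \frac{175}{3}\right)} = - \frac{3335}{- \frac{175}{6}} = \left(-3335\right) \left(- \frac{6}{175}\right) = \frac{4002}{35}$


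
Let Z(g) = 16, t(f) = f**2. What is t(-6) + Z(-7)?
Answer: 52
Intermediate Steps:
t(-6) + Z(-7) = (-6)**2 + 16 = 36 + 16 = 52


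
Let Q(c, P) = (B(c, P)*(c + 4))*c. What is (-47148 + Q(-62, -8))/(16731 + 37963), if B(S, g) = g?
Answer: -37958/27347 ≈ -1.3880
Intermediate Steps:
Q(c, P) = P*c*(4 + c) (Q(c, P) = (P*(c + 4))*c = (P*(4 + c))*c = P*c*(4 + c))
(-47148 + Q(-62, -8))/(16731 + 37963) = (-47148 - 8*(-62)*(4 - 62))/(16731 + 37963) = (-47148 - 8*(-62)*(-58))/54694 = (-47148 - 28768)*(1/54694) = -75916*1/54694 = -37958/27347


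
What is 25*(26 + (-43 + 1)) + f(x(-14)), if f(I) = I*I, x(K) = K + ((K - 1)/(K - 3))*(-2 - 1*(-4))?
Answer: -72336/289 ≈ -250.30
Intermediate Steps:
x(K) = K + 2*(-1 + K)/(-3 + K) (x(K) = K + ((-1 + K)/(-3 + K))*(-2 + 4) = K + ((-1 + K)/(-3 + K))*2 = K + 2*(-1 + K)/(-3 + K))
f(I) = I²
25*(26 + (-43 + 1)) + f(x(-14)) = 25*(26 + (-43 + 1)) + ((-2 + (-14)² - 1*(-14))/(-3 - 14))² = 25*(26 - 42) + ((-2 + 196 + 14)/(-17))² = 25*(-16) + (-1/17*208)² = -400 + (-208/17)² = -400 + 43264/289 = -72336/289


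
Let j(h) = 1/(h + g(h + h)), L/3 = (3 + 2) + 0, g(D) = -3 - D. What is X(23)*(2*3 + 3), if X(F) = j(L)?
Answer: -½ ≈ -0.50000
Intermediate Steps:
L = 15 (L = 3*((3 + 2) + 0) = 3*(5 + 0) = 3*5 = 15)
j(h) = 1/(-3 - h) (j(h) = 1/(h + (-3 - (h + h))) = 1/(h + (-3 - 2*h)) = 1/(-3 - h))
X(F) = -1/18 (X(F) = -1/(3 + 15) = -1/18)
X(23)*(2*3 + 3) = -(2*3 + 3)/18 = -(6 + 3)/18 = -1/18*9 = -½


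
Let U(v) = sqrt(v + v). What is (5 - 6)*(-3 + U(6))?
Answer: 3 - 2*sqrt(3) ≈ -0.46410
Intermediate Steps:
U(v) = sqrt(2)*sqrt(v) (U(v) = sqrt(2*v) = sqrt(2)*sqrt(v))
(5 - 6)*(-3 + U(6)) = (5 - 6)*(-3 + sqrt(2)*sqrt(6)) = -(-3 + 2*sqrt(3)) = 3 - 2*sqrt(3)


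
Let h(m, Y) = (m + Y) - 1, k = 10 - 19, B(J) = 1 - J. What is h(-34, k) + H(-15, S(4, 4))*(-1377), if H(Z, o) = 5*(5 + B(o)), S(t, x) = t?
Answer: -13814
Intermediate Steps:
H(Z, o) = 30 - 5*o (H(Z, o) = 5*(5 + (1 - o)) = 5*(6 - o) = 30 - 5*o)
k = -9
h(m, Y) = -1 + Y + m (h(m, Y) = (Y + m) - 1 = -1 + Y + m)
h(-34, k) + H(-15, S(4, 4))*(-1377) = (-1 - 9 - 34) + (30 - 5*4)*(-1377) = -44 + (30 - 20)*(-1377) = -44 + 10*(-1377) = -44 - 13770 = -13814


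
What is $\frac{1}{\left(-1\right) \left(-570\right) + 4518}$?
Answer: $\frac{1}{5088} \approx 0.00019654$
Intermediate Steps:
$\frac{1}{\left(-1\right) \left(-570\right) + 4518} = \frac{1}{570 + 4518} = \frac{1}{5088}$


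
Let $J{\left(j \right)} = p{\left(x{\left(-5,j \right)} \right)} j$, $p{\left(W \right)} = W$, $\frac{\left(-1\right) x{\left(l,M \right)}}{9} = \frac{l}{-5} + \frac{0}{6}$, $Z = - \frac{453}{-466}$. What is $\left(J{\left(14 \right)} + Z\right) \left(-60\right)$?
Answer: $\frac{1747890}{233} \approx 7501.7$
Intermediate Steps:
$Z = \frac{453}{466}$ ($Z = \left(-453\right) \left(- \frac{1}{466}\right) = \frac{453}{466} \approx 0.9721$)
$x{\left(l,M \right)} = \frac{9 l}{5}$ ($x{\left(l,M \right)} = - 9 \left(\frac{l}{-5} + \frac{0}{6}\right) = - 9 \left(l \left(- \frac{1}{5}\right) + 0 \cdot \frac{1}{6}\right) = - 9 \left(- \frac{l}{5} + 0\right) = - 9 \left(- \frac{l}{5}\right) = \frac{9 l}{5}$)
$J{\left(j \right)} = - 9 j$ ($J{\left(j \right)} = \frac{9}{5} \left(-5\right) j = - 9 j$)
$\left(J{\left(14 \right)} + Z\right) \left(-60\right) = \left(\left(-9\right) 14 + \frac{453}{466}\right) \left(-60\right) = \left(-126 + \frac{453}{466}\right) \left(-60\right) = \left(- \frac{58263}{466}\right) \left(-60\right) = \frac{1747890}{233}$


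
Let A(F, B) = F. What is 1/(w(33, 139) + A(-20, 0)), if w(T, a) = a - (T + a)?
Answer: -1/53 ≈ -0.018868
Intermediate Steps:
w(T, a) = -T (w(T, a) = a + (-T - a) = -T)
1/(w(33, 139) + A(-20, 0)) = 1/(-1*33 - 20) = 1/(-33 - 20) = 1/(-53) = -1/53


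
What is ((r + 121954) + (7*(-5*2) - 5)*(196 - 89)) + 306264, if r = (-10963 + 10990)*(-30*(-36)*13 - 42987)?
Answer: -361376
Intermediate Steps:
r = -781569 (r = 27*(1080*13 - 42987) = 27*(14040 - 42987) = 27*(-28947) = -781569)
((r + 121954) + (7*(-5*2) - 5)*(196 - 89)) + 306264 = ((-781569 + 121954) + (7*(-5*2) - 5)*(196 - 89)) + 306264 = (-659615 + (7*(-10) - 5)*107) + 306264 = (-659615 + (-70 - 5)*107) + 306264 = (-659615 - 75*107) + 306264 = (-659615 - 8025) + 306264 = -667640 + 306264 = -361376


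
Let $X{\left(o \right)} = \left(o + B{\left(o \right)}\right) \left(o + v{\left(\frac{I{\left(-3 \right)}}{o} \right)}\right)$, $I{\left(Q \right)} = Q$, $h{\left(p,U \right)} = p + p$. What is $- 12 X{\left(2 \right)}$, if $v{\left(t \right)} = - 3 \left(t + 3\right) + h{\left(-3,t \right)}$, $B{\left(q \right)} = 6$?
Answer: $816$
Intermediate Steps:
$h{\left(p,U \right)} = 2 p$
$v{\left(t \right)} = -15 - 3 t$ ($v{\left(t \right)} = - 3 \left(t + 3\right) + 2 \left(-3\right) = - 3 \left(3 + t\right) - 6 = \left(-9 - 3 t\right) - 6 = -15 - 3 t$)
$X{\left(o \right)} = \left(6 + o\right) \left(-15 + o + \frac{9}{o}\right)$ ($X{\left(o \right)} = \left(o + 6\right) \left(o - \left(15 + 3 \left(- \frac{3}{o}\right)\right)\right) = \left(6 + o\right) \left(o - \left(15 - \frac{9}{o}\right)\right) = \left(6 + o\right) \left(-15 + o + \frac{9}{o}\right)$)
$- 12 X{\left(2 \right)} = - 12 \left(-81 + 2^{2} - 18 + \frac{54}{2}\right) = - 12 \left(-81 + 4 - 18 + 54 \cdot \frac{1}{2}\right) = - 12 \left(-81 + 4 - 18 + 27\right) = \left(-12\right) \left(-68\right) = 816$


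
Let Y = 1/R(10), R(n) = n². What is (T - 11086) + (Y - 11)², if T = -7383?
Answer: -183482199/10000 ≈ -18348.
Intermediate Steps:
Y = 1/100 (Y = 1/(10²) = 1/100 ≈ 0.010000)
(T - 11086) + (Y - 11)² = (-7383 - 11086) + (1/100 - 11)² = -18469 + (-1099/100)² = -18469 + 1207801/10000 = -183482199/10000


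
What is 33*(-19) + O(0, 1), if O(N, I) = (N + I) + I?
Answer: -625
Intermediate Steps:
O(N, I) = N + 2*I (O(N, I) = (I + N) + I = N + 2*I)
33*(-19) + O(0, 1) = 33*(-19) + (0 + 2*1) = -627 + (0 + 2) = -627 + 2 = -625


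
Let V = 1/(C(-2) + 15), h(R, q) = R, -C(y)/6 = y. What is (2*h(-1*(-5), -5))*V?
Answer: 10/27 ≈ 0.37037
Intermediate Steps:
C(y) = -6*y
V = 1/27 (V = 1/(-6*(-2) + 15) = 1/(12 + 15) = 1/27 ≈ 0.037037)
(2*h(-1*(-5), -5))*V = (2*(-1*(-5)))*(1/27) = (2*5)*(1/27) = 10*(1/27) = 10/27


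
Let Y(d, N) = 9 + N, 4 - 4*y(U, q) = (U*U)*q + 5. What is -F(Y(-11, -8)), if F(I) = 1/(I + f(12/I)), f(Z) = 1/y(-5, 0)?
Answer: 1/3 ≈ 0.33333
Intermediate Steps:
y(U, q) = -1/4 - q*U**2/4 (y(U, q) = 1 - ((U*U)*q + 5)/4 = 1 - (U**2*q + 5)/4 = 1 - (q*U**2 + 5)/4 = 1 - (5 + q*U**2)/4 = 1 + (-5/4 - q*U**2/4) = -1/4 - q*U**2/4)
f(Z) = -4 (f(Z) = 1/(-1/4 - 1/4*0*(-5)**2) = 1/(-1/4 - 1/4*0*25) = 1/(-1/4 + 0) = 1/(-1/4) = -4)
F(I) = 1/(-4 + I) (F(I) = 1/(I - 4) = 1/(-4 + I))
-F(Y(-11, -8)) = -1/(-4 + (9 - 8)) = -1/(-4 + 1) = -1/(-3) = -1*(-1/3) = 1/3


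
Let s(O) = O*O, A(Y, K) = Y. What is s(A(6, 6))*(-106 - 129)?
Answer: -8460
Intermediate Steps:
s(O) = O²
s(A(6, 6))*(-106 - 129) = 6²*(-106 - 129) = 36*(-235) = -8460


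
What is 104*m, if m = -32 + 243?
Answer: 21944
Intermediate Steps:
m = 211
104*m = 104*211 = 21944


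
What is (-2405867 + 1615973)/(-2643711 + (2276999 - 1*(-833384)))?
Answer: -394947/233336 ≈ -1.6926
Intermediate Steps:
(-2405867 + 1615973)/(-2643711 + (2276999 - 1*(-833384))) = -789894/(-2643711 + (2276999 + 833384)) = -789894/(-2643711 + 3110383) = -789894/466672 = -789894*1/466672 = -394947/233336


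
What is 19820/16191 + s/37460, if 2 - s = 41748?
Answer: 33273857/303257430 ≈ 0.10972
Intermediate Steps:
s = -41746 (s = 2 - 1*41748 = 2 - 41748 = -41746)
19820/16191 + s/37460 = 19820/16191 - 41746/37460 = 19820*(1/16191) - 41746*1/37460 = 19820/16191 - 20873/18730 = 33273857/303257430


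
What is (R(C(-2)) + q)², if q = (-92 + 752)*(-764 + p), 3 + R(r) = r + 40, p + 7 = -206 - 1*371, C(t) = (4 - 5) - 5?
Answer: 791475343201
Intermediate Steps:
C(t) = -6 (C(t) = -1 - 5 = -6)
p = -584 (p = -7 + (-206 - 1*371) = -7 + (-206 - 371) = -7 - 577 = -584)
R(r) = 37 + r (R(r) = -3 + (r + 40) = -3 + (40 + r) = 37 + r)
q = -889680 (q = (-92 + 752)*(-764 - 584) = 660*(-1348) = -889680)
(R(C(-2)) + q)² = ((37 - 6) - 889680)² = (31 - 889680)² = (-889649)² = 791475343201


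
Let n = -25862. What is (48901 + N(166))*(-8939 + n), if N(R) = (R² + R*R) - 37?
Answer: -3618468776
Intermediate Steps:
N(R) = -37 + 2*R² (N(R) = (R² + R²) - 37 = 2*R² - 37 = -37 + 2*R²)
(48901 + N(166))*(-8939 + n) = (48901 + (-37 + 2*166²))*(-8939 - 25862) = (48901 + (-37 + 2*27556))*(-34801) = (48901 + (-37 + 55112))*(-34801) = (48901 + 55075)*(-34801) = 103976*(-34801) = -3618468776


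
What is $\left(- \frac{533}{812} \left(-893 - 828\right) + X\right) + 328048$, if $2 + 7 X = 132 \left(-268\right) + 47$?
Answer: $\frac{263193873}{812} \approx 3.2413 \cdot 10^{5}$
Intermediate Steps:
$X = - \frac{35331}{7}$ ($X = - \frac{2}{7} + \frac{132 \left(-268\right) + 47}{7} = - \frac{2}{7} + \frac{-35376 + 47}{7} = - \frac{2}{7} + \frac{1}{7} \left(-35329\right) = - \frac{2}{7} - 5047 = - \frac{35331}{7} \approx -5047.3$)
$\left(- \frac{533}{812} \left(-893 - 828\right) + X\right) + 328048 = \left(- \frac{533}{812} \left(-893 - 828\right) - \frac{35331}{7}\right) + 328048 = \left(\left(-533\right) \frac{1}{812} \left(-1721\right) - \frac{35331}{7}\right) + 328048 = \left(\left(- \frac{533}{812}\right) \left(-1721\right) - \frac{35331}{7}\right) + 328048 = \left(\frac{917293}{812} - \frac{35331}{7}\right) + 328048 = - \frac{3181103}{812} + 328048 = \frac{263193873}{812}$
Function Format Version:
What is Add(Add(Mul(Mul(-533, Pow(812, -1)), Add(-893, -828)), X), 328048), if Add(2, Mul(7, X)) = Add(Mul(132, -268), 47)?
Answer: Rational(263193873, 812) ≈ 3.2413e+5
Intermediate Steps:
X = Rational(-35331, 7) (X = Add(Rational(-2, 7), Mul(Rational(1, 7), Add(Mul(132, -268), 47))) = Add(Rational(-2, 7), Mul(Rational(1, 7), Add(-35376, 47))) = Add(Rational(-2, 7), Mul(Rational(1, 7), -35329)) = Add(Rational(-2, 7), -5047) = Rational(-35331, 7) ≈ -5047.3)
Add(Add(Mul(Mul(-533, Pow(812, -1)), Add(-893, -828)), X), 328048) = Add(Add(Mul(Mul(-533, Pow(812, -1)), Add(-893, -828)), Rational(-35331, 7)), 328048) = Add(Add(Mul(Mul(-533, Rational(1, 812)), -1721), Rational(-35331, 7)), 328048) = Add(Add(Mul(Rational(-533, 812), -1721), Rational(-35331, 7)), 328048) = Add(Add(Rational(917293, 812), Rational(-35331, 7)), 328048) = Add(Rational(-3181103, 812), 328048) = Rational(263193873, 812)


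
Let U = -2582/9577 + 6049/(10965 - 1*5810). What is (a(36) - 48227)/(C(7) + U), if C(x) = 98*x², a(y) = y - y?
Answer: -2380939741745/237116647933 ≈ -10.041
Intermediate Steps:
a(y) = 0
U = 44621063/49369435 (U = -2582*1/9577 + 6049/(10965 - 5810) = -2582/9577 + 6049/5155 = 44621063/49369435 ≈ 0.90382)
(a(36) - 48227)/(C(7) + U) = (0 - 48227)/(98*7² + 44621063/49369435) = -48227/(98*49 + 44621063/49369435) = -48227/(4802 + 44621063/49369435) = -48227/237116647933/49369435 = -48227*49369435/237116647933 = -2380939741745/237116647933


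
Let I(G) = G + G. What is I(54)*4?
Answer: 432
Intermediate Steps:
I(G) = 2*G
I(54)*4 = (2*54)*4 = 108*4 = 432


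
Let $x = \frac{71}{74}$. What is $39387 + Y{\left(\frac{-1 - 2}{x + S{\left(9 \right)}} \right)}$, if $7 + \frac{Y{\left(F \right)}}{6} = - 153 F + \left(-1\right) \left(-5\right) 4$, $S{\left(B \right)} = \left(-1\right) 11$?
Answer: $\frac{29118699}{743} \approx 39191.0$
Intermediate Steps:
$S{\left(B \right)} = -11$
$x = \frac{71}{74}$ ($x = 71 \cdot \frac{1}{74} = \frac{71}{74} \approx 0.95946$)
$Y{\left(F \right)} = 78 - 918 F$ ($Y{\left(F \right)} = -42 + 6 \left(- 153 F + \left(-1\right) \left(-5\right) 4\right) = -42 + 6 \left(- 153 F + 5 \cdot 4\right) = -42 + 6 \left(- 153 F + 20\right) = -42 + 6 \left(20 - 153 F\right) = -42 - \left(-120 + 918 F\right) = 78 - 918 F$)
$39387 + Y{\left(\frac{-1 - 2}{x + S{\left(9 \right)}} \right)} = 39387 + \left(78 - 918 \frac{-1 - 2}{\frac{71}{74} - 11}\right) = 39387 + \left(78 - 918 \left(- \frac{3}{- \frac{743}{74}}\right)\right) = 39387 + \left(78 - 918 \left(\left(-3\right) \left(- \frac{74}{743}\right)\right)\right) = 39387 + \left(78 - \frac{203796}{743}\right) = 39387 - \frac{145842}{743} = \frac{29118699}{743}$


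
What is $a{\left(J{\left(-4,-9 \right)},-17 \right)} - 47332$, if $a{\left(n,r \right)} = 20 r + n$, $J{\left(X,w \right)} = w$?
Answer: $-47681$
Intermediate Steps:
$a{\left(n,r \right)} = n + 20 r$
$a{\left(J{\left(-4,-9 \right)},-17 \right)} - 47332 = \left(-9 + 20 \left(-17\right)\right) - 47332 = \left(-9 - 340\right) - 47332 = -349 - 47332 = -47681$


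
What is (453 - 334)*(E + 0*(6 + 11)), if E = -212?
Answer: -25228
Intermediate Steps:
(453 - 334)*(E + 0*(6 + 11)) = (453 - 334)*(-212 + 0*(6 + 11)) = 119*(-212 + 0*17) = 119*(-212 + 0) = 119*(-212) = -25228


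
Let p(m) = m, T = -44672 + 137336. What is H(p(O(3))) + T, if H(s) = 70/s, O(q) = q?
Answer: 278062/3 ≈ 92687.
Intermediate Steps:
T = 92664
H(p(O(3))) + T = 70/3 + 92664 = 278062/3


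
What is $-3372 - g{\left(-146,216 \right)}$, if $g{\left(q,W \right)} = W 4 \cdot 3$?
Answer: $-5964$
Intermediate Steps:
$g{\left(q,W \right)} = 12 W$ ($g{\left(q,W \right)} = 4 W 3 = 12 W$)
$-3372 - g{\left(-146,216 \right)} = -3372 - 12 \cdot 216 = -3372 - 2592 = -5964$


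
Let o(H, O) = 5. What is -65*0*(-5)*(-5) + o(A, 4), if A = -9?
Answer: 5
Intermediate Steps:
-65*0*(-5)*(-5) + o(A, 4) = -65*0*(-5)*(-5) + 5 = -0*(-5) + 5 = -65*0 + 5 = 0 + 5 = 5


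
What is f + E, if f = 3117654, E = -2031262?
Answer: 1086392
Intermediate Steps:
f + E = 3117654 - 2031262 = 1086392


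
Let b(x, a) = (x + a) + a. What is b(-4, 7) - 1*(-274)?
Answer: 284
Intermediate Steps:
b(x, a) = x + 2*a (b(x, a) = (a + x) + a = x + 2*a)
b(-4, 7) - 1*(-274) = (-4 + 2*7) - 1*(-274) = (-4 + 14) + 274 = 10 + 274 = 284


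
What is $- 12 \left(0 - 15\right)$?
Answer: $180$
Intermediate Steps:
$- 12 \left(0 - 15\right) = \left(-12\right) \left(-15\right) = 180$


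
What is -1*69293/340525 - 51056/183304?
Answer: -3760941059/7802449325 ≈ -0.48202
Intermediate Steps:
-1*69293/340525 - 51056/183304 = -69293*1/340525 - 51056*1/183304 = -69293/340525 - 6382/22913 = -3760941059/7802449325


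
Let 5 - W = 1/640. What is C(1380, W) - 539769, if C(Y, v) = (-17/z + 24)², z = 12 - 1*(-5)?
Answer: -539240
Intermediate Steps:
W = 3199/640 (W = 5 - 1/640 = 3199/640 ≈ 4.9984)
z = 17 (z = 12 + 5 = 17)
C(Y, v) = 529 (C(Y, v) = (-17/17 + 24)² = (-17*1/17 + 24)² = (-1 + 24)² = 23² = 529)
C(1380, W) - 539769 = 529 - 539769 = -539240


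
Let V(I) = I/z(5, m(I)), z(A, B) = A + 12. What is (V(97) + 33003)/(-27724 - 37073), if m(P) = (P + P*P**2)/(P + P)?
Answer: -561148/1101549 ≈ -0.50942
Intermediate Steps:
m(P) = (P + P**3)/(2*P) (m(P) = (P + P**3)/((2*P)) = (P + P**3)*(1/(2*P)) = (P + P**3)/(2*P))
z(A, B) = 12 + A
V(I) = I/17 (V(I) = I/(12 + 5) = I/17)
(V(97) + 33003)/(-27724 - 37073) = ((1/17)*97 + 33003)/(-27724 - 37073) = (97/17 + 33003)/(-64797) = (561148/17)*(-1/64797) = -561148/1101549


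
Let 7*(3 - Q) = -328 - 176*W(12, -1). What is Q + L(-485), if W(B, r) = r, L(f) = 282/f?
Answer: 81931/3395 ≈ 24.133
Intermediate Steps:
Q = 173/7 (Q = 3 - (-328 - 176*(-1))/7 = 3 - (-328 + 176)/7 = 3 - ⅐*(-152) = 3 + 152/7 = 173/7 ≈ 24.714)
Q + L(-485) = 173/7 + 282/(-485) = 173/7 + 282*(-1/485) = 173/7 - 282/485 = 81931/3395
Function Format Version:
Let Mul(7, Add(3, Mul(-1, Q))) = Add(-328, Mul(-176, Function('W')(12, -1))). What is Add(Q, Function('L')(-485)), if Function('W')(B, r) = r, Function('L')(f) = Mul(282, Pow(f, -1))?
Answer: Rational(81931, 3395) ≈ 24.133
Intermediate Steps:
Q = Rational(173, 7) (Q = Add(3, Mul(Rational(-1, 7), Add(-328, Mul(-176, -1)))) = Add(3, Mul(Rational(-1, 7), Add(-328, 176))) = Add(3, Mul(Rational(-1, 7), -152)) = Add(3, Rational(152, 7)) = Rational(173, 7) ≈ 24.714)
Add(Q, Function('L')(-485)) = Add(Rational(173, 7), Mul(282, Pow(-485, -1))) = Add(Rational(173, 7), Mul(282, Rational(-1, 485))) = Add(Rational(173, 7), Rational(-282, 485)) = Rational(81931, 3395)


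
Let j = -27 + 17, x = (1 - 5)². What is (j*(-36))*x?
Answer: 5760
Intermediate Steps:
x = 16 (x = (-4)² = 16)
j = -10
(j*(-36))*x = -10*(-36)*16 = 360*16 = 5760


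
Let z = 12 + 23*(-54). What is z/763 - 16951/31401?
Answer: -51556843/23958963 ≈ -2.1519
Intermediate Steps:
z = -1230 (z = 12 - 1242 = -1230)
z/763 - 16951/31401 = -1230/763 - 16951/31401 = -51556843/23958963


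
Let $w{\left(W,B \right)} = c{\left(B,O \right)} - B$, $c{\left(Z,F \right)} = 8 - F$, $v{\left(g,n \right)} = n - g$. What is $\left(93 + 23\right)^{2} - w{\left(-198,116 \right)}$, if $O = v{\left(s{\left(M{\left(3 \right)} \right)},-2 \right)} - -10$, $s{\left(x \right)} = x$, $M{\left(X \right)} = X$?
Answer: $13569$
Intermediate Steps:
$O = 5$ ($O = \left(-2 - 3\right) - -10 = \left(-2 - 3\right) + 10 = -5 + 10 = 5$)
$w{\left(W,B \right)} = 3 - B$ ($w{\left(W,B \right)} = \left(8 - 5\right) - B = 3 - B$)
$\left(93 + 23\right)^{2} - w{\left(-198,116 \right)} = \left(93 + 23\right)^{2} - \left(3 - 116\right) = 116^{2} - \left(3 - 116\right) = 13456 - -113 = 13456 + 113 = 13569$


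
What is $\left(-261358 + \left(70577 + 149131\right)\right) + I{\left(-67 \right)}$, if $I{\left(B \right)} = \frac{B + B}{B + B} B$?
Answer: $-41717$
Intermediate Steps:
$I{\left(B \right)} = B$ ($I{\left(B \right)} = \frac{2 B}{2 B} B = 2 B \frac{1}{2 B} B = 1 B = B$)
$\left(-261358 + \left(70577 + 149131\right)\right) + I{\left(-67 \right)} = \left(-261358 + \left(70577 + 149131\right)\right) - 67 = \left(-261358 + 219708\right) - 67 = -41650 - 67 = -41717$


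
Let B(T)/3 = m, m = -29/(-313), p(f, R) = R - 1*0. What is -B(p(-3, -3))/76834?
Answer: -87/24049042 ≈ -3.6176e-6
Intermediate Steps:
p(f, R) = R (p(f, R) = R + 0 = R)
m = 29/313 (m = -29*(-1/313) = 29/313 ≈ 0.092652)
B(T) = 87/313 (B(T) = 3*(29/313) = 87/313)
-B(p(-3, -3))/76834 = -87/(313*76834) = -1*87/24049042 = -87/24049042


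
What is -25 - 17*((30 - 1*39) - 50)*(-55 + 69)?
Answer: 14017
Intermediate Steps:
-25 - 17*((30 - 1*39) - 50)*(-55 + 69) = -25 - 17*((30 - 39) - 50)*14 = -25 - 17*(-9 - 50)*14 = -25 - (-1003)*14 = -25 - 17*(-826) = -25 + 14042 = 14017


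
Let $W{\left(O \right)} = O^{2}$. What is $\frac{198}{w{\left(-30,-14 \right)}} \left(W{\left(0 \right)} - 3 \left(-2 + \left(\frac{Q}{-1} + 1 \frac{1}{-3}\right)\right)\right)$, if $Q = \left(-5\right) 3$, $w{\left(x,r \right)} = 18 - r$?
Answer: $- \frac{1881}{8} \approx -235.13$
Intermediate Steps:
$Q = -15$
$\frac{198}{w{\left(-30,-14 \right)}} \left(W{\left(0 \right)} - 3 \left(-2 + \left(\frac{Q}{-1} + 1 \frac{1}{-3}\right)\right)\right) = \frac{198}{18 - -14} \left(0^{2} - 3 \left(-2 + \left(- \frac{15}{-1} + 1 \frac{1}{-3}\right)\right)\right) = \frac{198}{18 + 14} \left(0 - 3 \left(-2 + \left(\left(-15\right) \left(-1\right) + 1 \left(- \frac{1}{3}\right)\right)\right)\right) = \frac{198}{32} \left(0 - 3 \left(-2 + \left(15 - \frac{1}{3}\right)\right)\right) = 198 \cdot \frac{1}{32} \left(0 - 3 \left(-2 + \frac{44}{3}\right)\right) = \frac{99 \left(0 - 3 \cdot \frac{38}{3}\right)}{16} = \frac{99 \left(0 - 38\right)}{16} = \frac{99}{16} \left(-38\right) = - \frac{1881}{8}$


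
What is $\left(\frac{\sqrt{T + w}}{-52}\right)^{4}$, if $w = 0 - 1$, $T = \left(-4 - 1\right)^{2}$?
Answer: $\frac{9}{114244} \approx 7.8779 \cdot 10^{-5}$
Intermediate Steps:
$T = 25$ ($T = \left(-5\right)^{2} = 25$)
$w = -1$ ($w = 0 - 1 = -1$)
$\left(\frac{\sqrt{T + w}}{-52}\right)^{4} = \left(\frac{\sqrt{25 - 1}}{-52}\right)^{4} = \left(\sqrt{24} \left(- \frac{1}{52}\right)\right)^{4} = \left(2 \sqrt{6} \left(- \frac{1}{52}\right)\right)^{4} = \left(- \frac{\sqrt{6}}{26}\right)^{4} = \frac{9}{114244}$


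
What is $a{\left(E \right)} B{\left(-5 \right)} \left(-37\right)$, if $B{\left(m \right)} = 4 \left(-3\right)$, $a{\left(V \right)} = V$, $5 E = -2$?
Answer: $- \frac{888}{5} \approx -177.6$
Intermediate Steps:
$E = - \frac{2}{5}$ ($E = \frac{1}{5} \left(-2\right) = - \frac{2}{5} \approx -0.4$)
$B{\left(m \right)} = -12$
$a{\left(E \right)} B{\left(-5 \right)} \left(-37\right) = \left(- \frac{2}{5}\right) \left(-12\right) \left(-37\right) = \frac{24}{5} \left(-37\right) = - \frac{888}{5}$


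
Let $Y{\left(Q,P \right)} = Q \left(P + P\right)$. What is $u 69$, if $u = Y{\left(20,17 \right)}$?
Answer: $46920$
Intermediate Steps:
$Y{\left(Q,P \right)} = 2 P Q$ ($Y{\left(Q,P \right)} = Q 2 P = 2 P Q$)
$u = 680$ ($u = 2 \cdot 17 \cdot 20 = 680$)
$u 69 = 680 \cdot 69 = 46920$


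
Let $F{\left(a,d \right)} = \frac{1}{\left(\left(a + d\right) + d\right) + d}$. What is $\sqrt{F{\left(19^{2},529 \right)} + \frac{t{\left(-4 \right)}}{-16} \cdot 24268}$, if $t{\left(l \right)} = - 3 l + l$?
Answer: $\frac{i \sqrt{11511234097}}{974} \approx 110.15 i$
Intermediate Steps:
$t{\left(l \right)} = - 2 l$
$F{\left(a,d \right)} = \frac{1}{a + 3 d}$ ($F{\left(a,d \right)} = \frac{1}{\left(a + 2 d\right) + d} = \frac{1}{a + 3 d}$)
$\sqrt{F{\left(19^{2},529 \right)} + \frac{t{\left(-4 \right)}}{-16} \cdot 24268} = \sqrt{\frac{1}{19^{2} + 3 \cdot 529} + \frac{\left(-2\right) \left(-4\right)}{-16} \cdot 24268} = \sqrt{\frac{1}{361 + 1587} + 8 \left(- \frac{1}{16}\right) 24268} = \sqrt{\frac{1}{1948} - 12134} = \sqrt{- \frac{23637031}{1948}} = \frac{i \sqrt{11511234097}}{974}$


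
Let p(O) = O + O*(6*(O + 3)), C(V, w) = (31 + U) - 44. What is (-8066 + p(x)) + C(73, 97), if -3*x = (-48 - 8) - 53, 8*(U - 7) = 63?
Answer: 4375/8 ≈ 546.88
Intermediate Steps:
U = 119/8 (U = 7 + (⅛)*63 = 7 + 63/8 = 119/8 ≈ 14.875)
C(V, w) = 15/8 (C(V, w) = (31 + 119/8) - 44 = 367/8 - 44 = 15/8)
x = 109/3 (x = -((-48 - 8) - 53)/3 = -(-56 - 53)/3 = -⅓*(-109) = 109/3 ≈ 36.333)
p(O) = O + O*(18 + 6*O) (p(O) = O + O*(6*(3 + O)) = O + O*(18 + 6*O))
(-8066 + p(x)) + C(73, 97) = (-8066 + 109*(19 + 6*(109/3))/3) + 15/8 = (-8066 + 109*(19 + 218)/3) + 15/8 = (-8066 + (109/3)*237) + 15/8 = (-8066 + 8611) + 15/8 = 545 + 15/8 = 4375/8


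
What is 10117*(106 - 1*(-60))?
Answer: 1679422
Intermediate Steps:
10117*(106 - 1*(-60)) = 10117*(106 + 60) = 10117*166 = 1679422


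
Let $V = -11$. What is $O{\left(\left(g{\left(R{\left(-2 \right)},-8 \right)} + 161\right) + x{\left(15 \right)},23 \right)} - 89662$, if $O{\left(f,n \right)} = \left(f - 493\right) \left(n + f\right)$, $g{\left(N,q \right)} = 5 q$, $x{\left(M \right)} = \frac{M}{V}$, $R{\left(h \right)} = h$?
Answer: $- \frac{17292985}{121} \approx -1.4292 \cdot 10^{5}$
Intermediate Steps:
$x{\left(M \right)} = - \frac{M}{11}$ ($x{\left(M \right)} = \frac{M}{-11} = M \left(- \frac{1}{11}\right) = - \frac{M}{11}$)
$O{\left(f,n \right)} = \left(-493 + f\right) \left(f + n\right)$
$O{\left(\left(g{\left(R{\left(-2 \right)},-8 \right)} + 161\right) + x{\left(15 \right)},23 \right)} - 89662 = \left(\left(\left(5 \left(-8\right) + 161\right) - \frac{15}{11}\right)^{2} - 493 \left(\left(5 \left(-8\right) + 161\right) - \frac{15}{11}\right) - 11339 + \left(\left(5 \left(-8\right) + 161\right) - \frac{15}{11}\right) 23\right) - 89662 = \left(\left(\left(-40 + 161\right) - \frac{15}{11}\right)^{2} - 493 \left(\left(-40 + 161\right) - \frac{15}{11}\right) - 11339 + \left(\left(-40 + 161\right) - \frac{15}{11}\right) 23\right) - 89662 = \left(\left(121 - \frac{15}{11}\right)^{2} - 493 \left(121 - \frac{15}{11}\right) - 11339 + \left(121 - \frac{15}{11}\right) 23\right) - 89662 = \left(\left(\frac{1316}{11}\right)^{2} - \frac{648788}{11} - 11339 + \frac{1316}{11} \cdot 23\right) - 89662 = \left(\frac{1731856}{121} - \frac{648788}{11} - 11339 + \frac{30268}{11}\right) - 89662 = - \frac{6443883}{121} - 89662 = - \frac{17292985}{121}$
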